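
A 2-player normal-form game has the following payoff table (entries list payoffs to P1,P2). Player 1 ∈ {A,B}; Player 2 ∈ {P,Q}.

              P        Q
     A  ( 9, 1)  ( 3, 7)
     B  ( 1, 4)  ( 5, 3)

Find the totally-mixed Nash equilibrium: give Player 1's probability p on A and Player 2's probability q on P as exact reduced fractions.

P1 indiff ⇒ q·9+(1-q)·3 = q·1+(1-q)·5 ⇒ q(8) = (1-q)(2) ⇒ q = 1/5
P2 indiff ⇒ p·1+(1-p)·4 = p·7+(1-p)·3 ⇒ p(-6) = (1-p)(-1) ⇒ p = 1/7

P1 mixes 1/7 on A; P2 mixes 1/5 on P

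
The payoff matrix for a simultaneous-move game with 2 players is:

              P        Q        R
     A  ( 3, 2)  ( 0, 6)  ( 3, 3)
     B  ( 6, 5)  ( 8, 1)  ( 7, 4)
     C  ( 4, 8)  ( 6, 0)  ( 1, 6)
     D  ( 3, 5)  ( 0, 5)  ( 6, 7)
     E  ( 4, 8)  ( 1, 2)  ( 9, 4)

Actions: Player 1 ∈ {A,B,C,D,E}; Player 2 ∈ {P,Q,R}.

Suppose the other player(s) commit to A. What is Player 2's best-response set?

P2 best: {Q}

u_2(P vs A) = 2
u_2(Q vs A) = 6
u_2(R vs A) = 3
max payoff 6 at {Q}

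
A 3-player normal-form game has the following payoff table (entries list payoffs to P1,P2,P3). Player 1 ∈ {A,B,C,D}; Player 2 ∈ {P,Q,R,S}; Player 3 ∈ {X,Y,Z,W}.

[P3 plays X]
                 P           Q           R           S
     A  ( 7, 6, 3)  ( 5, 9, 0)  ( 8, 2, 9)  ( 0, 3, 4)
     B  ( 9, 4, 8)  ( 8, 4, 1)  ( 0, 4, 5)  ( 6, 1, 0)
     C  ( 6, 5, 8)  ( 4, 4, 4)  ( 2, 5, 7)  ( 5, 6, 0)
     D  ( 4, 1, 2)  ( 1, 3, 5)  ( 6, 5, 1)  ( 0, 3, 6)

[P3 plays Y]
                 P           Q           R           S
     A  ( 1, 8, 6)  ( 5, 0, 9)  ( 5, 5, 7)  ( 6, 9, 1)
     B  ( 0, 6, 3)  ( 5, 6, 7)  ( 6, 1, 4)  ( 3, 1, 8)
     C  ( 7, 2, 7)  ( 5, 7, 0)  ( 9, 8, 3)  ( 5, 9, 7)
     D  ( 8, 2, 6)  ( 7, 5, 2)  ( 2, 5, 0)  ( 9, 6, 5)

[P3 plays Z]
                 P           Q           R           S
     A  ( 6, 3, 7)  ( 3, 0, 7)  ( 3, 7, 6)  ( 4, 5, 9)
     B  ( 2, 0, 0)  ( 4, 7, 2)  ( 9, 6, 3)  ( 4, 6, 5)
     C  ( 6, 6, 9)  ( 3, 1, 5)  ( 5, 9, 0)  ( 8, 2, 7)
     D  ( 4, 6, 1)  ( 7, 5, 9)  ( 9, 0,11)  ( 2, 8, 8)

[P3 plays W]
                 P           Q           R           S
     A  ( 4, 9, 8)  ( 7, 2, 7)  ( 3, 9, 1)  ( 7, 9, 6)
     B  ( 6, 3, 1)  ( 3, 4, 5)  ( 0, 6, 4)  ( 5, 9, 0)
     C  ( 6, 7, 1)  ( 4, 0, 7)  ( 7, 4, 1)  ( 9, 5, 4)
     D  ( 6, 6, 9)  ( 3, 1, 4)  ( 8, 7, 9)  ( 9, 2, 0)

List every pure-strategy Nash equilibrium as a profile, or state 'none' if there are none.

(A,P,X): not NE [P1→B gives 9>7; P2→Q gives 9>6; P3→W gives 8>3]
(A,P,Y): not NE [P1→D gives 8>1; P2→S gives 9>8; P3→W gives 8>6]
(A,P,Z): not NE [P2→R gives 7>3; P3→W gives 8>7]
(A,P,W): not NE [P1→D gives 6>4]
(A,Q,X): not NE [P1→B gives 8>5; P3→Y gives 9>0]
(A,Q,Y): not NE [P1→D gives 7>5; P2→S gives 9>0]
(A,Q,Z): not NE [P1→D gives 7>3; P2→R gives 7>0; P3→Y gives 9>7]
(A,Q,W): not NE [P2→S gives 9>2; P3→Y gives 9>7]
(A,R,X): not NE [P2→Q gives 9>2]
(A,R,Y): not NE [P1→C gives 9>5; P2→S gives 9>5; P3→X gives 9>7]
(A,R,Z): not NE [P1→D gives 9>3; P3→X gives 9>6]
(A,R,W): not NE [P1→D gives 8>3; P3→X gives 9>1]
(A,S,X): not NE [P1→B gives 6>0; P2→Q gives 9>3; P3→Z gives 9>4]
(A,S,Y): not NE [P1→D gives 9>6; P3→Z gives 9>1]
(A,S,Z): not NE [P1→C gives 8>4; P2→R gives 7>5]
(A,S,W): not NE [P1→D gives 9>7; P3→Z gives 9>6]
(B,P,X): NE
(B,P,Y): not NE [P1→D gives 8>0; P3→X gives 8>3]
(B,P,Z): not NE [P1→C gives 6>2; P2→Q gives 7>0; P3→X gives 8>0]
(B,P,W): not NE [P2→S gives 9>3; P3→X gives 8>1]
(B,Q,X): not NE [P3→Y gives 7>1]
(B,Q,Y): not NE [P1→D gives 7>5]
(B,Q,Z): not NE [P1→D gives 7>4; P3→Y gives 7>2]
(B,Q,W): not NE [P1→A gives 7>3; P2→S gives 9>4; P3→Y gives 7>5]
(B,R,X): not NE [P1→A gives 8>0]
(B,R,Y): not NE [P1→C gives 9>6; P2→Q gives 6>1; P3→X gives 5>4]
(B,R,Z): not NE [P2→Q gives 7>6; P3→X gives 5>3]
(B,R,W): not NE [P1→D gives 8>0; P2→S gives 9>6; P3→X gives 5>4]
(B,S,X): not NE [P2→R gives 4>1; P3→Y gives 8>0]
(B,S,Y): not NE [P1→D gives 9>3; P2→Q gives 6>1]
(B,S,Z): not NE [P1→C gives 8>4; P2→Q gives 7>6; P3→Y gives 8>5]
(B,S,W): not NE [P1→D gives 9>5; P3→Y gives 8>0]
(C,P,X): not NE [P1→B gives 9>6; P2→S gives 6>5; P3→Z gives 9>8]
(C,P,Y): not NE [P1→D gives 8>7; P2→S gives 9>2; P3→Z gives 9>7]
(C,P,Z): not NE [P2→R gives 9>6]
(C,P,W): not NE [P3→Z gives 9>1]
(C,Q,X): not NE [P1→B gives 8>4; P2→S gives 6>4; P3→W gives 7>4]
(C,Q,Y): not NE [P1→D gives 7>5; P2→S gives 9>7; P3→W gives 7>0]
(C,Q,Z): not NE [P1→D gives 7>3; P2→R gives 9>1; P3→W gives 7>5]
(C,Q,W): not NE [P1→A gives 7>4; P2→P gives 7>0]
(C,R,X): not NE [P1→A gives 8>2; P2→S gives 6>5]
(C,R,Y): not NE [P2→S gives 9>8; P3→X gives 7>3]
(C,R,Z): not NE [P1→D gives 9>5; P3→X gives 7>0]
(C,R,W): not NE [P1→D gives 8>7; P2→P gives 7>4; P3→X gives 7>1]
(C,S,X): not NE [P1→B gives 6>5; P3→Z gives 7>0]
(C,S,Y): not NE [P1→D gives 9>5]
(C,S,Z): not NE [P2→R gives 9>2]
(C,S,W): not NE [P2→P gives 7>5; P3→Z gives 7>4]
(D,P,X): not NE [P1→B gives 9>4; P2→R gives 5>1; P3→W gives 9>2]
(D,P,Y): not NE [P2→S gives 6>2; P3→W gives 9>6]
(D,P,Z): not NE [P1→C gives 6>4; P2→S gives 8>6; P3→W gives 9>1]
(D,P,W): not NE [P2→R gives 7>6]
(D,Q,X): not NE [P1→B gives 8>1; P2→R gives 5>3; P3→Z gives 9>5]
(D,Q,Y): not NE [P2→S gives 6>5; P3→Z gives 9>2]
(D,Q,Z): not NE [P2→S gives 8>5]
(D,Q,W): not NE [P1→A gives 7>3; P2→R gives 7>1; P3→Z gives 9>4]
(D,R,X): not NE [P1→A gives 8>6; P3→Z gives 11>1]
(D,R,Y): not NE [P1→C gives 9>2; P2→S gives 6>5; P3→Z gives 11>0]
(D,R,Z): not NE [P2→S gives 8>0]
(D,R,W): not NE [P3→Z gives 11>9]
(D,S,X): not NE [P1→B gives 6>0; P2→R gives 5>3; P3→Z gives 8>6]
(D,S,Y): not NE [P3→Z gives 8>5]
(D,S,Z): not NE [P1→C gives 8>2]
(D,S,W): not NE [P2→R gives 7>2; P3→Z gives 8>0]

NE set: (B,P,X)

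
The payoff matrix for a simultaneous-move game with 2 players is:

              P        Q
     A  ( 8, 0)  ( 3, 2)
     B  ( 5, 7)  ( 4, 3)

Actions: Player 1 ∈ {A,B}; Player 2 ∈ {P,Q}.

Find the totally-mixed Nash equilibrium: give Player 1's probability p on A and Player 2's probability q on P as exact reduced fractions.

(p,q) = (2/3, 1/4)

P1 indiff ⇒ q·8+(1-q)·3 = q·5+(1-q)·4 ⇒ q(3) = (1-q)(1) ⇒ q = 1/4
P2 indiff ⇒ p·0+(1-p)·7 = p·2+(1-p)·3 ⇒ p(-2) = (1-p)(-4) ⇒ p = 2/3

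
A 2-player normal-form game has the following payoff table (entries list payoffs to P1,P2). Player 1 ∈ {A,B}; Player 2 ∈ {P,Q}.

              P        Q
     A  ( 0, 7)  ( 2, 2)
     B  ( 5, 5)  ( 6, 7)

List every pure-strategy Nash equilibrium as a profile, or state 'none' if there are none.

(A,P): not NE [P1→B gives 5>0]
(A,Q): not NE [P1→B gives 6>2; P2→P gives 7>2]
(B,P): not NE [P2→Q gives 7>5]
(B,Q): NE

PSNE = {(B,Q)}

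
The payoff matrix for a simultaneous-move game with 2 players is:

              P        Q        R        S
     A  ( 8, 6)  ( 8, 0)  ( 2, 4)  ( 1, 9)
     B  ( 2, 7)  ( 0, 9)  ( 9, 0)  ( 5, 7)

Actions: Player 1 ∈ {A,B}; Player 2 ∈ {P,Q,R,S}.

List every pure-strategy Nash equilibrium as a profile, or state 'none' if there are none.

PSNE: ∅

(A,P): not NE [P2→S gives 9>6]
(A,Q): not NE [P2→S gives 9>0]
(A,R): not NE [P1→B gives 9>2; P2→S gives 9>4]
(A,S): not NE [P1→B gives 5>1]
(B,P): not NE [P1→A gives 8>2; P2→Q gives 9>7]
(B,Q): not NE [P1→A gives 8>0]
(B,R): not NE [P2→Q gives 9>0]
(B,S): not NE [P2→Q gives 9>7]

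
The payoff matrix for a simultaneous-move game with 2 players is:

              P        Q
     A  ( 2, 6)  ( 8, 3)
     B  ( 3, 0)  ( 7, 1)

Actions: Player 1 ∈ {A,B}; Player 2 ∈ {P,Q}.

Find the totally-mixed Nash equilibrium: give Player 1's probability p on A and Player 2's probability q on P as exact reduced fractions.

P1 mixes 1/4 on A; P2 mixes 1/2 on P

P1 indiff ⇒ q·2+(1-q)·8 = q·3+(1-q)·7 ⇒ q(-1) = (1-q)(-1) ⇒ q = 1/2
P2 indiff ⇒ p·6+(1-p)·0 = p·3+(1-p)·1 ⇒ p(3) = (1-p)(1) ⇒ p = 1/4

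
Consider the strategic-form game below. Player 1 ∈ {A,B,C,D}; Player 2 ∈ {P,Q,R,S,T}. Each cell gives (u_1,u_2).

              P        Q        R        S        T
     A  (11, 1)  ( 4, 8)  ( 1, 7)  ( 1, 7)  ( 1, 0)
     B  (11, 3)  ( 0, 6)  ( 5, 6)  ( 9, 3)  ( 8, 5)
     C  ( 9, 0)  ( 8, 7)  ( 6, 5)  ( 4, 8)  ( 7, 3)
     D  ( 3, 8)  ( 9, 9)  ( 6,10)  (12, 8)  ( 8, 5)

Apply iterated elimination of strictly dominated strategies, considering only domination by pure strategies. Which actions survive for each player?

IESDS → P1:{C,D} P2:{Q,R,S}

P2 drop P (Q beats it: A:8>1 B:6>3 C:7>0 D:9>8)
P1 drop A (C beats it: Q:8>4 R:6>1 S:4>1 T:7>1)
P2 drop T (Q beats it: B:6>5 C:7>3 D:9>5)
P1 drop B (D beats it: Q:9>0 R:6>5 S:12>9)
P1→{C,D} P2→{Q,R,S}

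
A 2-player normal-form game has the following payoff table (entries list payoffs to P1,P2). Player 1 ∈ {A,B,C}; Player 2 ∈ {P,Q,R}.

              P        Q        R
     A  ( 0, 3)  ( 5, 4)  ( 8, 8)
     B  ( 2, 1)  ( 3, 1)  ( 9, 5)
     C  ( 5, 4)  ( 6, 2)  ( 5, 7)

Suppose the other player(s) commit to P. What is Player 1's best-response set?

u_1(A vs P) = 0
u_1(B vs P) = 2
u_1(C vs P) = 5
max payoff 5 at {C}

P1 best: {C}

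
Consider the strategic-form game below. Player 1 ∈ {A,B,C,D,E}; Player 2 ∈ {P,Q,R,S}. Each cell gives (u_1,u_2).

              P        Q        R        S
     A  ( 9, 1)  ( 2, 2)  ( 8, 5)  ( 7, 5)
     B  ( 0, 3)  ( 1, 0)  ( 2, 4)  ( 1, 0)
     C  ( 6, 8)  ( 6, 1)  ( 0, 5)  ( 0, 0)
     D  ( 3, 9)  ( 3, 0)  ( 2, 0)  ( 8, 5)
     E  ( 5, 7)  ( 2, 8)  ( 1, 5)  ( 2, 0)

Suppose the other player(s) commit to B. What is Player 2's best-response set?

BR_2 = {R}

u_2(P vs B) = 3
u_2(Q vs B) = 0
u_2(R vs B) = 4
u_2(S vs B) = 0
max payoff 4 at {R}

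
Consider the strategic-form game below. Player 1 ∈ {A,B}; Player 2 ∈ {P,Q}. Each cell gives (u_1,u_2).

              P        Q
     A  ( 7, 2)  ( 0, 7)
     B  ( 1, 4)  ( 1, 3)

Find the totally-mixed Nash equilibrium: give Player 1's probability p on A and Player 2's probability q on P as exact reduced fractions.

P1 indiff ⇒ q·7+(1-q)·0 = q·1+(1-q)·1 ⇒ q(6) = (1-q)(1) ⇒ q = 1/7
P2 indiff ⇒ p·2+(1-p)·4 = p·7+(1-p)·3 ⇒ p(-5) = (1-p)(-1) ⇒ p = 1/6

p=1/6, q=1/7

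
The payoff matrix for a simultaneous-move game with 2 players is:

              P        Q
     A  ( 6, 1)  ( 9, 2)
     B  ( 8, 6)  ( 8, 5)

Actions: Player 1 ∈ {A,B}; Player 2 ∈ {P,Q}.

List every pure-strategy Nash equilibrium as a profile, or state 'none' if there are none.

Nash profiles: (A,Q), (B,P)

(A,P): not NE [P1→B gives 8>6; P2→Q gives 2>1]
(A,Q): NE
(B,P): NE
(B,Q): not NE [P1→A gives 9>8; P2→P gives 6>5]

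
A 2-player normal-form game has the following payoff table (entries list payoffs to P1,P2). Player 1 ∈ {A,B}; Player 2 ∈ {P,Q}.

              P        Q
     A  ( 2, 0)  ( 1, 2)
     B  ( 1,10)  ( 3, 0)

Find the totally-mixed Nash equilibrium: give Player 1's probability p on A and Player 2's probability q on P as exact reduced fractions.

P1 mixes 5/6 on A; P2 mixes 2/3 on P

P1 indiff ⇒ q·2+(1-q)·1 = q·1+(1-q)·3 ⇒ q(1) = (1-q)(2) ⇒ q = 2/3
P2 indiff ⇒ p·0+(1-p)·10 = p·2+(1-p)·0 ⇒ p(-2) = (1-p)(-10) ⇒ p = 5/6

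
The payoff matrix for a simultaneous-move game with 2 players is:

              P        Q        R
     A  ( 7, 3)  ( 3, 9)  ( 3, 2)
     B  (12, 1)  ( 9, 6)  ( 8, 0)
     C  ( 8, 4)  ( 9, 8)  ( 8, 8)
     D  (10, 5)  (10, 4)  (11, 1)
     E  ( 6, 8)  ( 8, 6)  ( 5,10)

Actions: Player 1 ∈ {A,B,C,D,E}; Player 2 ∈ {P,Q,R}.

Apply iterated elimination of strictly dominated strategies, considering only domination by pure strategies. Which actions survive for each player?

P1 drop A (B beats it: P:12>7 Q:9>3 R:8>3)
P1 drop C (D beats it: P:10>8 Q:10>9 R:11>8)
P1 drop E (B beats it: P:12>6 Q:9>8 R:8>5)
P2 drop R (P beats it: B:1>0 D:5>1)
P1→{B,D} P2→{P,Q}

IESDS → P1:{B,D} P2:{P,Q}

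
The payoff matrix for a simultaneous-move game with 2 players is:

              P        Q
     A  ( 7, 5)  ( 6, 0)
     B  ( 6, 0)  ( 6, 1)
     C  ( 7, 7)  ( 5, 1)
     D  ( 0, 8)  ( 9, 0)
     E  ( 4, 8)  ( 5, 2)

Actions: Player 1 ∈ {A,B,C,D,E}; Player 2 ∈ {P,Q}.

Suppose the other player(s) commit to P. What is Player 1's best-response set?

u_1(A vs P) = 7
u_1(B vs P) = 6
u_1(C vs P) = 7
u_1(D vs P) = 0
u_1(E vs P) = 4
max payoff 7 at {A,C}

argmax u_1 = {A,C}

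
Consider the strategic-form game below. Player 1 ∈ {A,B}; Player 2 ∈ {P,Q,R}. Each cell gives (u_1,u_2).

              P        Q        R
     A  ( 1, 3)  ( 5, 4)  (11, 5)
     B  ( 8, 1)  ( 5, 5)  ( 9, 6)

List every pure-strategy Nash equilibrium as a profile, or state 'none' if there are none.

(A,P): not NE [P1→B gives 8>1; P2→R gives 5>3]
(A,Q): not NE [P2→R gives 5>4]
(A,R): NE
(B,P): not NE [P2→R gives 6>1]
(B,Q): not NE [P2→R gives 6>5]
(B,R): not NE [P1→A gives 11>9]

NE set: (A,R)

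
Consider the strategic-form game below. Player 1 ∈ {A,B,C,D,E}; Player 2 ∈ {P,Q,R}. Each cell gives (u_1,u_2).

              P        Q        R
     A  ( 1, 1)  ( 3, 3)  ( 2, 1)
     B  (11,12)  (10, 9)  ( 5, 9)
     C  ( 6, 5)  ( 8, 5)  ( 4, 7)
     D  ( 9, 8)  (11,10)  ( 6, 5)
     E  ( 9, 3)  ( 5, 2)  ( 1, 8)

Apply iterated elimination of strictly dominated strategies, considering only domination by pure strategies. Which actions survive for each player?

P1 drop A (B beats it: P:11>1 Q:10>3 R:5>2)
P1 drop C (B beats it: P:11>6 Q:10>8 R:5>4)
P1 drop E (B beats it: P:11>9 Q:10>5 R:5>1)
P2 drop R (P beats it: B:12>9 D:8>5)
P1→{B,D} P2→{P,Q}

IESDS → P1:{B,D} P2:{P,Q}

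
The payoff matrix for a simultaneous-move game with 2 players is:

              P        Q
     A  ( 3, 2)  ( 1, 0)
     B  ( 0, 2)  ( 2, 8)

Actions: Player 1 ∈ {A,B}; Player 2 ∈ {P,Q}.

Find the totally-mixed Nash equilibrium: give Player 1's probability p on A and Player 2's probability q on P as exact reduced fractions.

P1 indiff ⇒ q·3+(1-q)·1 = q·0+(1-q)·2 ⇒ q(3) = (1-q)(1) ⇒ q = 1/4
P2 indiff ⇒ p·2+(1-p)·2 = p·0+(1-p)·8 ⇒ p(2) = (1-p)(6) ⇒ p = 3/4

P1 mixes 3/4 on A; P2 mixes 1/4 on P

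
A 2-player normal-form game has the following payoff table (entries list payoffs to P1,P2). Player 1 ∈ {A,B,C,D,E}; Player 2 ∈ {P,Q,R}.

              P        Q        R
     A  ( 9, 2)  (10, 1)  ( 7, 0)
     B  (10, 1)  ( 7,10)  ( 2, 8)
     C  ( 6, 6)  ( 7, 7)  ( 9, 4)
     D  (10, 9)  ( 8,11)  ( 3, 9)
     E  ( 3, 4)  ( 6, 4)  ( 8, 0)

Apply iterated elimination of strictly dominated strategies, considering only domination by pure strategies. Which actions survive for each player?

Remaining: P1:{A,B,D} P2:{P,Q}

P1 drop E (C beats it: P:6>3 Q:7>6 R:9>8)
P2 drop R (Q beats it: A:1>0 B:10>8 C:7>4 D:11>9)
P1 drop C (A beats it: P:9>6 Q:10>7)
P1→{A,B,D} P2→{P,Q}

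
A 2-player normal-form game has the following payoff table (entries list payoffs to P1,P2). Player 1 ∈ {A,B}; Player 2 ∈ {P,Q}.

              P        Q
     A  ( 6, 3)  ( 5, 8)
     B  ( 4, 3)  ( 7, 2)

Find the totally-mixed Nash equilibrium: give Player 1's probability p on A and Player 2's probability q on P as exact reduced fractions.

P1 indiff ⇒ q·6+(1-q)·5 = q·4+(1-q)·7 ⇒ q(2) = (1-q)(2) ⇒ q = 1/2
P2 indiff ⇒ p·3+(1-p)·3 = p·8+(1-p)·2 ⇒ p(-5) = (1-p)(-1) ⇒ p = 1/6

P1 mixes 1/6 on A; P2 mixes 1/2 on P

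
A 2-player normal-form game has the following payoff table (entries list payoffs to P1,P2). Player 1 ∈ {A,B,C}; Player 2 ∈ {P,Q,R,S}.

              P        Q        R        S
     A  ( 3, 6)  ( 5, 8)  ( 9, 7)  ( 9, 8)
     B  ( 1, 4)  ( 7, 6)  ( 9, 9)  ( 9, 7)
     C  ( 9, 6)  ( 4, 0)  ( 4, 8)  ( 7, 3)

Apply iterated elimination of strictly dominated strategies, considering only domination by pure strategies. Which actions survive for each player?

Survivors P1:{A,B} P2:{Q,R,S}

P2 drop P (R beats it: A:7>6 B:9>4 C:8>6)
P1 drop C (A beats it: Q:5>4 R:9>4 S:9>7)
P1→{A,B} P2→{Q,R,S}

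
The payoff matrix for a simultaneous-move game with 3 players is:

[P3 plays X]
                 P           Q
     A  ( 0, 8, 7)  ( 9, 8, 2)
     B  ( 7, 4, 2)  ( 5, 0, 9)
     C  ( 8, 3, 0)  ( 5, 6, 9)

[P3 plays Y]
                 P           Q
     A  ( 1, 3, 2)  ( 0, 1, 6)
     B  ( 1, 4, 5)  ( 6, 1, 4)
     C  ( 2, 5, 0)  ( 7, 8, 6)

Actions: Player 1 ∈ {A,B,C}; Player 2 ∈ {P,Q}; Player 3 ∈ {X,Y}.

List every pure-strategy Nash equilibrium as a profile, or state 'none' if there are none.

Equilibria: none

(A,P,X): not NE [P1→C gives 8>0]
(A,P,Y): not NE [P1→C gives 2>1; P3→X gives 7>2]
(A,Q,X): not NE [P3→Y gives 6>2]
(A,Q,Y): not NE [P1→C gives 7>0; P2→P gives 3>1]
(B,P,X): not NE [P1→C gives 8>7; P3→Y gives 5>2]
(B,P,Y): not NE [P1→C gives 2>1]
(B,Q,X): not NE [P1→A gives 9>5; P2→P gives 4>0]
(B,Q,Y): not NE [P1→C gives 7>6; P2→P gives 4>1; P3→X gives 9>4]
(C,P,X): not NE [P2→Q gives 6>3]
(C,P,Y): not NE [P2→Q gives 8>5]
(C,Q,X): not NE [P1→A gives 9>5]
(C,Q,Y): not NE [P3→X gives 9>6]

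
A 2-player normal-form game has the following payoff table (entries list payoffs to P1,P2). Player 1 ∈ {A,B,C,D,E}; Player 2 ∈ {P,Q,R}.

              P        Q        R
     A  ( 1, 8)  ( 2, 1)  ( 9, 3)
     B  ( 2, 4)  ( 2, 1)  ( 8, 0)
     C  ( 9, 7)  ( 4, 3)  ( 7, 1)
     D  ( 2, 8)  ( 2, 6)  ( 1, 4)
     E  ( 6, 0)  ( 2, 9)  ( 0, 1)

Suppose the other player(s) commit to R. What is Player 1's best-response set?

u_1(A vs R) = 9
u_1(B vs R) = 8
u_1(C vs R) = 7
u_1(D vs R) = 1
u_1(E vs R) = 0
max payoff 9 at {A}

BR_1 = {A}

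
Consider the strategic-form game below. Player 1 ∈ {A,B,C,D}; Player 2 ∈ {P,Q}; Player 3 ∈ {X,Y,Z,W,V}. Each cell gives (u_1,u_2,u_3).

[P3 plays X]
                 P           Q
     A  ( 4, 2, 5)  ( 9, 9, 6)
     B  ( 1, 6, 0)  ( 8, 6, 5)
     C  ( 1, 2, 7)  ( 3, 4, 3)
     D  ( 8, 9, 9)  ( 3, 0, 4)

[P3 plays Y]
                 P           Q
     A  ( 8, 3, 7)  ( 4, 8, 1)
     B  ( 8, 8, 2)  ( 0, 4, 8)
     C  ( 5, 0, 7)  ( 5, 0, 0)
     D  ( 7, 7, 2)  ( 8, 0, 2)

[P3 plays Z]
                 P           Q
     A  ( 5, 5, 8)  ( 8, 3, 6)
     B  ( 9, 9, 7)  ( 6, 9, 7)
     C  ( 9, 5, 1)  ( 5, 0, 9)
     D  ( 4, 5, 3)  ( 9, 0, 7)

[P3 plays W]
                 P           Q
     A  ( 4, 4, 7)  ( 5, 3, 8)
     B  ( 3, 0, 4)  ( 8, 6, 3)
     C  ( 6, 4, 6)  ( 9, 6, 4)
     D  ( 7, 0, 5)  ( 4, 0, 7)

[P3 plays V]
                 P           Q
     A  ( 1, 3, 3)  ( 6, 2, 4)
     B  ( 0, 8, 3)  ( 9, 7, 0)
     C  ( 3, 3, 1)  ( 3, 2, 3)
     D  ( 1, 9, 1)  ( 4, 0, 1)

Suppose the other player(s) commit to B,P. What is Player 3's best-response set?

u_3(X vs B,P) = 0
u_3(Y vs B,P) = 2
u_3(Z vs B,P) = 7
u_3(W vs B,P) = 4
u_3(V vs B,P) = 3
max payoff 7 at {Z}

BR_3 = {Z}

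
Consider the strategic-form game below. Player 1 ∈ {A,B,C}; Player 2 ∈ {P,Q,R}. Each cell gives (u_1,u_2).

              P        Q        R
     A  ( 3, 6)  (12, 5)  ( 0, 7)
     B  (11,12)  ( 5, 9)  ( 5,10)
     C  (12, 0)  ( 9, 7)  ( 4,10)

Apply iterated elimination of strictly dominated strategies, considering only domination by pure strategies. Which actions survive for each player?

Remaining: P1:{B,C} P2:{P,R}

P2 drop Q (R beats it: A:7>5 B:10>9 C:10>7)
P1 drop A (B beats it: P:11>3 R:5>0)
P1→{B,C} P2→{P,R}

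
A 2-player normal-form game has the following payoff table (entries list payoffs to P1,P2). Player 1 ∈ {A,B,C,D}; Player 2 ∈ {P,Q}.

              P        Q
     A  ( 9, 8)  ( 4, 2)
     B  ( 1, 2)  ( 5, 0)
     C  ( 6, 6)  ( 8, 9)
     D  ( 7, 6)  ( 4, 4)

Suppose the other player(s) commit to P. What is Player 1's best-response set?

u_1(A vs P) = 9
u_1(B vs P) = 1
u_1(C vs P) = 6
u_1(D vs P) = 7
max payoff 9 at {A}

argmax u_1 = {A}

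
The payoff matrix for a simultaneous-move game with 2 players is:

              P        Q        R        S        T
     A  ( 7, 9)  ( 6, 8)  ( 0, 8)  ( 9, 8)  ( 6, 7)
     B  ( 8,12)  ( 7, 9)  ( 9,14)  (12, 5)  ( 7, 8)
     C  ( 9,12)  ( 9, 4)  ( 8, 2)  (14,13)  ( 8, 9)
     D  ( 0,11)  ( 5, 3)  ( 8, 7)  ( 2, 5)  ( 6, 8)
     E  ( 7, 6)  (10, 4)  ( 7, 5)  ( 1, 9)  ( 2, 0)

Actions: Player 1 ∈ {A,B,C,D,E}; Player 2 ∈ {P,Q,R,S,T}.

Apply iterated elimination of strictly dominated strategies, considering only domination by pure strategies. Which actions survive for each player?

Survivors P1:{B,C} P2:{P,R,S}

P1 drop A (B beats it: P:8>7 Q:7>6 R:9>0 S:12>9 T:7>6)
P1 drop D (B beats it: P:8>0 Q:7>5 R:9>8 S:12>2 T:7>6)
P2 drop Q (P beats it: B:12>9 C:12>4 E:6>4)
P1 drop E (B beats it: P:8>7 R:9>7 S:12>1 T:7>2)
P2 drop T (P beats it: B:12>8 C:12>9)
P1→{B,C} P2→{P,R,S}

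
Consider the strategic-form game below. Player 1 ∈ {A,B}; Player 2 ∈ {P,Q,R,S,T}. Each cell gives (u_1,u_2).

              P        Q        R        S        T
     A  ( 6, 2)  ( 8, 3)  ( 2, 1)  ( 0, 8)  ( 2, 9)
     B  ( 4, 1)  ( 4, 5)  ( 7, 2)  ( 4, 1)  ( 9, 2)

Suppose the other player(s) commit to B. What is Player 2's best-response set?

BR_2 = {Q}

u_2(P vs B) = 1
u_2(Q vs B) = 5
u_2(R vs B) = 2
u_2(S vs B) = 1
u_2(T vs B) = 2
max payoff 5 at {Q}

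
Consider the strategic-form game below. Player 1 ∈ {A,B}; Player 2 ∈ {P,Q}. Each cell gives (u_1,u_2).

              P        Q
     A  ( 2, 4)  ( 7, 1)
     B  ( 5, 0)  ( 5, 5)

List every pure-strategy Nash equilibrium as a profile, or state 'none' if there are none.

(A,P): not NE [P1→B gives 5>2]
(A,Q): not NE [P2→P gives 4>1]
(B,P): not NE [P2→Q gives 5>0]
(B,Q): not NE [P1→A gives 7>5]

PSNE: ∅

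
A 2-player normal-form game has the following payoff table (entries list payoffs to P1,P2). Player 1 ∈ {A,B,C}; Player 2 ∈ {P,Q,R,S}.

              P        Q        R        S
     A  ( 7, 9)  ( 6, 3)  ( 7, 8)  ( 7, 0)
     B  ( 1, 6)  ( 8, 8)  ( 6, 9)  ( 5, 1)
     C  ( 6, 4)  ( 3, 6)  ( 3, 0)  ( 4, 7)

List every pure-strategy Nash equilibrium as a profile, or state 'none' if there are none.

PSNE = {(A,P)}

(A,P): NE
(A,Q): not NE [P1→B gives 8>6; P2→P gives 9>3]
(A,R): not NE [P2→P gives 9>8]
(A,S): not NE [P2→P gives 9>0]
(B,P): not NE [P1→A gives 7>1; P2→R gives 9>6]
(B,Q): not NE [P2→R gives 9>8]
(B,R): not NE [P1→A gives 7>6]
(B,S): not NE [P1→A gives 7>5; P2→R gives 9>1]
(C,P): not NE [P1→A gives 7>6; P2→S gives 7>4]
(C,Q): not NE [P1→B gives 8>3; P2→S gives 7>6]
(C,R): not NE [P1→A gives 7>3; P2→S gives 7>0]
(C,S): not NE [P1→A gives 7>4]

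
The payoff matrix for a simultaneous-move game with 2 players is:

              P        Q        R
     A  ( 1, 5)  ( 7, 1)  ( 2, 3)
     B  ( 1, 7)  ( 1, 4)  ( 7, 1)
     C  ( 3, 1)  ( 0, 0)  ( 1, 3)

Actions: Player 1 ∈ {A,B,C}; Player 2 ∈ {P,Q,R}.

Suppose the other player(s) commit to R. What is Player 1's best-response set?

u_1(A vs R) = 2
u_1(B vs R) = 7
u_1(C vs R) = 1
max payoff 7 at {B}

P1 best: {B}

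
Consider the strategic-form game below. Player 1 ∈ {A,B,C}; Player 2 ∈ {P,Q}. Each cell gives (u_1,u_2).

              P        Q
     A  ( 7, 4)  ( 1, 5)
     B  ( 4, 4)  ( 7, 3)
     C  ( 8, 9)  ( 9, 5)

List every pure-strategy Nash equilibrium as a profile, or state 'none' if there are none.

(A,P): not NE [P1→C gives 8>7; P2→Q gives 5>4]
(A,Q): not NE [P1→C gives 9>1]
(B,P): not NE [P1→C gives 8>4]
(B,Q): not NE [P1→C gives 9>7; P2→P gives 4>3]
(C,P): NE
(C,Q): not NE [P2→P gives 9>5]

NE set: (C,P)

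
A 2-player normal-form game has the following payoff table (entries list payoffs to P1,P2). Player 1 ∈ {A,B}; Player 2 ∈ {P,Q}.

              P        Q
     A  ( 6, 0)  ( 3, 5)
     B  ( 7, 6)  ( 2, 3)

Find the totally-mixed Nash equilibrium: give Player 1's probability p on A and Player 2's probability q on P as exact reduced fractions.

p=3/8, q=1/2

P1 indiff ⇒ q·6+(1-q)·3 = q·7+(1-q)·2 ⇒ q(-1) = (1-q)(-1) ⇒ q = 1/2
P2 indiff ⇒ p·0+(1-p)·6 = p·5+(1-p)·3 ⇒ p(-5) = (1-p)(-3) ⇒ p = 3/8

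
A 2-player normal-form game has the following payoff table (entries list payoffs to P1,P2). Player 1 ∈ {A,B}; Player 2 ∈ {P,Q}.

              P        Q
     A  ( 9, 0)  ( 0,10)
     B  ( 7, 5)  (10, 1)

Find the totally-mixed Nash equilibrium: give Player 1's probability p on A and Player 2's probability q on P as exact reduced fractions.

P1 indiff ⇒ q·9+(1-q)·0 = q·7+(1-q)·10 ⇒ q(2) = (1-q)(10) ⇒ q = 5/6
P2 indiff ⇒ p·0+(1-p)·5 = p·10+(1-p)·1 ⇒ p(-10) = (1-p)(-4) ⇒ p = 2/7

P1 mixes 2/7 on A; P2 mixes 5/6 on P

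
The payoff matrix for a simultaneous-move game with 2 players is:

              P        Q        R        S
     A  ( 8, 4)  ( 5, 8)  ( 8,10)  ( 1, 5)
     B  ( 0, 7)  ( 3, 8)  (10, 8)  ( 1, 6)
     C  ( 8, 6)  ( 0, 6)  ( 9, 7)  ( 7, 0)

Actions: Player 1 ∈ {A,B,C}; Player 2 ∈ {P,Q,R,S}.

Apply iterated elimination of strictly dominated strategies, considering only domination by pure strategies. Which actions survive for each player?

P2 drop P (R beats it: A:10>4 B:8>7 C:7>6)
P2 drop S (Q beats it: A:8>5 B:8>6 C:6>0)
P1 drop C (B beats it: Q:3>0 R:10>9)
P1→{A,B} P2→{Q,R}

Survivors P1:{A,B} P2:{Q,R}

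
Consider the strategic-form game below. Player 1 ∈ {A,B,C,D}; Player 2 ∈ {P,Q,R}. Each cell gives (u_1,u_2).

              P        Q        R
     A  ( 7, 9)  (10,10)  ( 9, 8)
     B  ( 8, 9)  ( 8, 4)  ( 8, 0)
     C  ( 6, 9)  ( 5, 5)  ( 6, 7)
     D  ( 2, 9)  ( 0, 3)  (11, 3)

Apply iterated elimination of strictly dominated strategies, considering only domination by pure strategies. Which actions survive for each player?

IESDS → P1:{A,B} P2:{P,Q}

P1 drop C (A beats it: P:7>6 Q:10>5 R:9>6)
P2 drop R (P beats it: A:9>8 B:9>0 D:9>3)
P1 drop D (A beats it: P:7>2 Q:10>0)
P1→{A,B} P2→{P,Q}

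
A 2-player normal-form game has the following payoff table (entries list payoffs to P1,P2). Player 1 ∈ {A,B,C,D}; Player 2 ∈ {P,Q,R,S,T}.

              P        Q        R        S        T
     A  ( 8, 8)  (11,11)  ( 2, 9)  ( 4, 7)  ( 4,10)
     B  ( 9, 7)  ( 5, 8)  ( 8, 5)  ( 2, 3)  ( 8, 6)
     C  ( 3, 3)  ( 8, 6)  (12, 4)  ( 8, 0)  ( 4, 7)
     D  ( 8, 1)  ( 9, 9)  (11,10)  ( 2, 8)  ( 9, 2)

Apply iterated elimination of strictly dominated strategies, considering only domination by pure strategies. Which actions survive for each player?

P2 drop P (Q beats it: A:11>8 B:8>7 C:6>3 D:9>1)
P2 drop S (Q beats it: A:11>7 B:8>3 C:6>0 D:9>8)
P1 drop B (D beats it: Q:9>5 R:11>8 T:9>8)
P1→{A,C,D} P2→{Q,R,T}

Remaining: P1:{A,C,D} P2:{Q,R,T}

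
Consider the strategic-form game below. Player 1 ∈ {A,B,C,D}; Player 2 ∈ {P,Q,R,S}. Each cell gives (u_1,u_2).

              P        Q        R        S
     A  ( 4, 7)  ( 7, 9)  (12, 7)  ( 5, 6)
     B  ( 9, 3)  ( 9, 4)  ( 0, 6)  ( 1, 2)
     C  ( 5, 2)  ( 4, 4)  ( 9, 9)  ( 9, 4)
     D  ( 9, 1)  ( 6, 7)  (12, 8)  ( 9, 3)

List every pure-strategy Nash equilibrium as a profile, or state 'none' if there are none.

(A,P): not NE [P1→D gives 9>4; P2→Q gives 9>7]
(A,Q): not NE [P1→B gives 9>7]
(A,R): not NE [P2→Q gives 9>7]
(A,S): not NE [P1→D gives 9>5; P2→Q gives 9>6]
(B,P): not NE [P2→R gives 6>3]
(B,Q): not NE [P2→R gives 6>4]
(B,R): not NE [P1→D gives 12>0]
(B,S): not NE [P1→D gives 9>1; P2→R gives 6>2]
(C,P): not NE [P1→D gives 9>5; P2→R gives 9>2]
(C,Q): not NE [P1→B gives 9>4; P2→R gives 9>4]
(C,R): not NE [P1→D gives 12>9]
(C,S): not NE [P2→R gives 9>4]
(D,P): not NE [P2→R gives 8>1]
(D,Q): not NE [P1→B gives 9>6; P2→R gives 8>7]
(D,R): NE
(D,S): not NE [P2→R gives 8>3]

NE set: (D,R)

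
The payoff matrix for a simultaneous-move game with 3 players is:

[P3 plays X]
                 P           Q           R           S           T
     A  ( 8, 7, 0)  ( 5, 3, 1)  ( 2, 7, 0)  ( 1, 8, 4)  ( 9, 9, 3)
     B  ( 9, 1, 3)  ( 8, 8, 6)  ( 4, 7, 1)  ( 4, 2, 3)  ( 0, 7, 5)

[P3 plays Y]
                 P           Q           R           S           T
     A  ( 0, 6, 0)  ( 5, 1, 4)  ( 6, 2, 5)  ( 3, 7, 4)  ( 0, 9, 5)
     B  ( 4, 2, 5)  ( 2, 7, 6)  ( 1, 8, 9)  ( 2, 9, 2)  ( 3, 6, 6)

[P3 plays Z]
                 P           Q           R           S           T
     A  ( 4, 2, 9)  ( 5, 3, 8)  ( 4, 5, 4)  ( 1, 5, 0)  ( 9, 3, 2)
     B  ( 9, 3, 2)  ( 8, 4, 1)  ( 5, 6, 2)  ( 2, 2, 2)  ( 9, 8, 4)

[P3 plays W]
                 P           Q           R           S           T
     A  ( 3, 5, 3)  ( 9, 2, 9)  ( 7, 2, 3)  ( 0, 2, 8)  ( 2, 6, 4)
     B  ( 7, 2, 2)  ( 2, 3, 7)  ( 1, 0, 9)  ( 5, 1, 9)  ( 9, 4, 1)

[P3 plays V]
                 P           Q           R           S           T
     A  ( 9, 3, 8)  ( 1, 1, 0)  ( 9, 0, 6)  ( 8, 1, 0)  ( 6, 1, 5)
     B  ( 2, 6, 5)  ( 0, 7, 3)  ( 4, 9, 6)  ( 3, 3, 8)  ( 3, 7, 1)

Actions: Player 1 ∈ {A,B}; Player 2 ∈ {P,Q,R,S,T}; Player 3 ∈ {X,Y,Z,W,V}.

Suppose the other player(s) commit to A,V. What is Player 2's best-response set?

u_2(P vs A,V) = 3
u_2(Q vs A,V) = 1
u_2(R vs A,V) = 0
u_2(S vs A,V) = 1
u_2(T vs A,V) = 1
max payoff 3 at {P}

P2 best: {P}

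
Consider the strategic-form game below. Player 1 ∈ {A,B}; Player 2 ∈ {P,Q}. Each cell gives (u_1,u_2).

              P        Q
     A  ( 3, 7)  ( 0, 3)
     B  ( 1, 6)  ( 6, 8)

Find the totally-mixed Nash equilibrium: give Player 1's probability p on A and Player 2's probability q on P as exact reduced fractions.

P1 mixes 1/3 on A; P2 mixes 3/4 on P

P1 indiff ⇒ q·3+(1-q)·0 = q·1+(1-q)·6 ⇒ q(2) = (1-q)(6) ⇒ q = 3/4
P2 indiff ⇒ p·7+(1-p)·6 = p·3+(1-p)·8 ⇒ p(4) = (1-p)(2) ⇒ p = 1/3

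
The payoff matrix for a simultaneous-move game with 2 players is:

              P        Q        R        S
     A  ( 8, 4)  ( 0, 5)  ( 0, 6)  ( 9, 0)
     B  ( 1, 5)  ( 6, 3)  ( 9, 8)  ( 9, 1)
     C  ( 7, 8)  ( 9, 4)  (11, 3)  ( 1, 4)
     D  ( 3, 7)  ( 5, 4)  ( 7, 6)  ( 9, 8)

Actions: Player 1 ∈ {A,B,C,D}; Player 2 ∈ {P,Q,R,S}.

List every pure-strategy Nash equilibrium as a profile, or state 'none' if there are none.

(A,P): not NE [P2→R gives 6>4]
(A,Q): not NE [P1→C gives 9>0; P2→R gives 6>5]
(A,R): not NE [P1→C gives 11>0]
(A,S): not NE [P2→R gives 6>0]
(B,P): not NE [P1→A gives 8>1; P2→R gives 8>5]
(B,Q): not NE [P1→C gives 9>6; P2→R gives 8>3]
(B,R): not NE [P1→C gives 11>9]
(B,S): not NE [P2→R gives 8>1]
(C,P): not NE [P1→A gives 8>7]
(C,Q): not NE [P2→P gives 8>4]
(C,R): not NE [P2→P gives 8>3]
(C,S): not NE [P1→D gives 9>1; P2→P gives 8>4]
(D,P): not NE [P1→A gives 8>3; P2→S gives 8>7]
(D,Q): not NE [P1→C gives 9>5; P2→S gives 8>4]
(D,R): not NE [P1→C gives 11>7; P2→S gives 8>6]
(D,S): NE

PSNE = {(D,S)}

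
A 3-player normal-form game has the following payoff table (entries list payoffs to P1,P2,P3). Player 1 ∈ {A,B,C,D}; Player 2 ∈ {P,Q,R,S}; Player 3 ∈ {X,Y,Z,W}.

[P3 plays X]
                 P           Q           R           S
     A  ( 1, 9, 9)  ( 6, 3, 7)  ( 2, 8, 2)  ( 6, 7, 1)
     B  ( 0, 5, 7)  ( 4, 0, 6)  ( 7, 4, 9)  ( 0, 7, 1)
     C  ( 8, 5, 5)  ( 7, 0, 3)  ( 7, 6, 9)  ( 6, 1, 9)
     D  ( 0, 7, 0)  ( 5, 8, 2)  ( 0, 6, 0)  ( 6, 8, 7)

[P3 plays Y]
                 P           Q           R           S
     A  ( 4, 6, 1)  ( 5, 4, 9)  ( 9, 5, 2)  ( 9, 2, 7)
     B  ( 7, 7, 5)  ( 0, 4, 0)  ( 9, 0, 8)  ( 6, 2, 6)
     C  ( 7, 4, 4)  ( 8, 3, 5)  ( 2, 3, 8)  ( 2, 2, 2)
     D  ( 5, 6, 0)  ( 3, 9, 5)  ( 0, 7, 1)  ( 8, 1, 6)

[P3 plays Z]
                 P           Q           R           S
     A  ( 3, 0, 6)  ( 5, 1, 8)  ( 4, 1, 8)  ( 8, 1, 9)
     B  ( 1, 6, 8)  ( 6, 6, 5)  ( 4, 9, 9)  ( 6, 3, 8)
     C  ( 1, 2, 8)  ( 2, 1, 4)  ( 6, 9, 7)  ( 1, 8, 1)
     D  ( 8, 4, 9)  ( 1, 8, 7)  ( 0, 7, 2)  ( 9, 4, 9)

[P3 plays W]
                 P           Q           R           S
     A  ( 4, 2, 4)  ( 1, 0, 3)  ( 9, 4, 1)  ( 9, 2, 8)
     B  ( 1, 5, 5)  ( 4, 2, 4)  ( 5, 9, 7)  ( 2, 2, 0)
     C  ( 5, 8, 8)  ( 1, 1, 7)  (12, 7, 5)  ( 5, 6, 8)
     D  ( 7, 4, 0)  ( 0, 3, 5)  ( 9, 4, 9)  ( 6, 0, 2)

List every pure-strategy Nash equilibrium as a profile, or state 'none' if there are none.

NE set: (C,R,X)

(A,P,X): not NE [P1→C gives 8>1]
(A,P,Y): not NE [P1→C gives 7>4; P3→X gives 9>1]
(A,P,Z): not NE [P1→D gives 8>3; P2→S gives 1>0; P3→X gives 9>6]
(A,P,W): not NE [P1→D gives 7>4; P2→R gives 4>2; P3→X gives 9>4]
(A,Q,X): not NE [P1→C gives 7>6; P2→P gives 9>3; P3→Y gives 9>7]
(A,Q,Y): not NE [P1→C gives 8>5; P2→P gives 6>4]
(A,Q,Z): not NE [P1→B gives 6>5; P3→Y gives 9>8]
(A,Q,W): not NE [P1→B gives 4>1; P2→R gives 4>0; P3→Y gives 9>3]
(A,R,X): not NE [P1→C gives 7>2; P2→P gives 9>8; P3→Z gives 8>2]
(A,R,Y): not NE [P2→P gives 6>5; P3→Z gives 8>2]
(A,R,Z): not NE [P1→C gives 6>4]
(A,R,W): not NE [P1→C gives 12>9; P3→Z gives 8>1]
(A,S,X): not NE [P2→P gives 9>7; P3→Z gives 9>1]
(A,S,Y): not NE [P2→P gives 6>2; P3→Z gives 9>7]
(A,S,Z): not NE [P1→D gives 9>8]
(A,S,W): not NE [P2→R gives 4>2; P3→Z gives 9>8]
(B,P,X): not NE [P1→C gives 8>0; P2→S gives 7>5; P3→Z gives 8>7]
(B,P,Y): not NE [P3→Z gives 8>5]
(B,P,Z): not NE [P1→D gives 8>1; P2→R gives 9>6]
(B,P,W): not NE [P1→D gives 7>1; P2→R gives 9>5; P3→Z gives 8>5]
(B,Q,X): not NE [P1→C gives 7>4; P2→S gives 7>0]
(B,Q,Y): not NE [P1→C gives 8>0; P2→P gives 7>4; P3→X gives 6>0]
(B,Q,Z): not NE [P2→R gives 9>6; P3→X gives 6>5]
(B,Q,W): not NE [P2→R gives 9>2; P3→X gives 6>4]
(B,R,X): not NE [P2→S gives 7>4]
(B,R,Y): not NE [P2→P gives 7>0; P3→Z gives 9>8]
(B,R,Z): not NE [P1→C gives 6>4]
(B,R,W): not NE [P1→C gives 12>5; P3→Z gives 9>7]
(B,S,X): not NE [P1→D gives 6>0; P3→Z gives 8>1]
(B,S,Y): not NE [P1→A gives 9>6; P2→P gives 7>2; P3→Z gives 8>6]
(B,S,Z): not NE [P1→D gives 9>6; P2→R gives 9>3]
(B,S,W): not NE [P1→A gives 9>2; P2→R gives 9>2; P3→Z gives 8>0]
(C,P,X): not NE [P2→R gives 6>5; P3→W gives 8>5]
(C,P,Y): not NE [P3→W gives 8>4]
(C,P,Z): not NE [P1→D gives 8>1; P2→R gives 9>2]
(C,P,W): not NE [P1→D gives 7>5]
(C,Q,X): not NE [P2→R gives 6>0; P3→W gives 7>3]
(C,Q,Y): not NE [P2→P gives 4>3; P3→W gives 7>5]
(C,Q,Z): not NE [P1→B gives 6>2; P2→R gives 9>1; P3→W gives 7>4]
(C,Q,W): not NE [P1→B gives 4>1; P2→P gives 8>1]
(C,R,X): NE
(C,R,Y): not NE [P1→B gives 9>2; P2→P gives 4>3; P3→X gives 9>8]
(C,R,Z): not NE [P3→X gives 9>7]
(C,R,W): not NE [P2→P gives 8>7; P3→X gives 9>5]
(C,S,X): not NE [P2→R gives 6>1]
(C,S,Y): not NE [P1→A gives 9>2; P2→P gives 4>2; P3→X gives 9>2]
(C,S,Z): not NE [P1→D gives 9>1; P2→R gives 9>8; P3→X gives 9>1]
(C,S,W): not NE [P1→A gives 9>5; P2→P gives 8>6; P3→X gives 9>8]
(D,P,X): not NE [P1→C gives 8>0; P2→S gives 8>7; P3→Z gives 9>0]
(D,P,Y): not NE [P1→C gives 7>5; P2→Q gives 9>6; P3→Z gives 9>0]
(D,P,Z): not NE [P2→Q gives 8>4]
(D,P,W): not NE [P3→Z gives 9>0]
(D,Q,X): not NE [P1→C gives 7>5; P3→Z gives 7>2]
(D,Q,Y): not NE [P1→C gives 8>3; P3→Z gives 7>5]
(D,Q,Z): not NE [P1→B gives 6>1]
(D,Q,W): not NE [P1→B gives 4>0; P2→R gives 4>3; P3→Z gives 7>5]
(D,R,X): not NE [P1→C gives 7>0; P2→S gives 8>6; P3→W gives 9>0]
(D,R,Y): not NE [P1→B gives 9>0; P2→Q gives 9>7; P3→W gives 9>1]
(D,R,Z): not NE [P1→C gives 6>0; P2→Q gives 8>7; P3→W gives 9>2]
(D,R,W): not NE [P1→C gives 12>9]
(D,S,X): not NE [P3→Z gives 9>7]
(D,S,Y): not NE [P1→A gives 9>8; P2→Q gives 9>1; P3→Z gives 9>6]
(D,S,Z): not NE [P2→Q gives 8>4]
(D,S,W): not NE [P1→A gives 9>6; P2→R gives 4>0; P3→Z gives 9>2]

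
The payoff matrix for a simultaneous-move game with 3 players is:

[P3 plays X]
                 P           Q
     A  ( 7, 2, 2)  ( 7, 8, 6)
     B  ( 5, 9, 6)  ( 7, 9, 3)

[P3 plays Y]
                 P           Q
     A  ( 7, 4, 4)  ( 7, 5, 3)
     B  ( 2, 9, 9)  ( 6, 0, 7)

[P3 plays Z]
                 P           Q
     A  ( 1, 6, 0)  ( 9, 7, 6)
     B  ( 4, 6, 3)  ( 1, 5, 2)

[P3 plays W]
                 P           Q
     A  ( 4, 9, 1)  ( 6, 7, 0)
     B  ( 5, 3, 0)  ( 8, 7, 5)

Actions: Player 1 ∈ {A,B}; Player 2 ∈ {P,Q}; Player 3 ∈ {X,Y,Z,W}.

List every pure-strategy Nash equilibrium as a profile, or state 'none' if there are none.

NE set: (A,Q,X), (A,Q,Z)

(A,P,X): not NE [P2→Q gives 8>2; P3→Y gives 4>2]
(A,P,Y): not NE [P2→Q gives 5>4]
(A,P,Z): not NE [P1→B gives 4>1; P2→Q gives 7>6; P3→Y gives 4>0]
(A,P,W): not NE [P1→B gives 5>4; P3→Y gives 4>1]
(A,Q,X): NE
(A,Q,Y): not NE [P3→Z gives 6>3]
(A,Q,Z): NE
(A,Q,W): not NE [P1→B gives 8>6; P2→P gives 9>7; P3→Z gives 6>0]
(B,P,X): not NE [P1→A gives 7>5; P3→Y gives 9>6]
(B,P,Y): not NE [P1→A gives 7>2]
(B,P,Z): not NE [P3→Y gives 9>3]
(B,P,W): not NE [P2→Q gives 7>3; P3→Y gives 9>0]
(B,Q,X): not NE [P3→Y gives 7>3]
(B,Q,Y): not NE [P1→A gives 7>6; P2→P gives 9>0]
(B,Q,Z): not NE [P1→A gives 9>1; P2→P gives 6>5; P3→Y gives 7>2]
(B,Q,W): not NE [P3→Y gives 7>5]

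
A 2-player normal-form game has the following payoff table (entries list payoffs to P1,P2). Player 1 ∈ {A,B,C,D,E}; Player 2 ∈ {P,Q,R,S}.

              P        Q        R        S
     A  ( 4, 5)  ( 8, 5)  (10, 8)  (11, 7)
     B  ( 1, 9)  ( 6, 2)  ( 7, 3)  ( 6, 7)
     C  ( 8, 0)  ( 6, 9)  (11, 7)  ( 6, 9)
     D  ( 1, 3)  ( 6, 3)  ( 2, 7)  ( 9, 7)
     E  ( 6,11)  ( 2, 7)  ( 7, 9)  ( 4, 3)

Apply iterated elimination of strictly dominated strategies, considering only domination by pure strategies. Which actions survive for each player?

P1 drop B (A beats it: P:4>1 Q:8>6 R:10>7 S:11>6)
P1 drop D (A beats it: P:4>1 Q:8>6 R:10>2 S:11>9)
P1 drop E (C beats it: P:8>6 Q:6>2 R:11>7 S:6>4)
P2 drop P (R beats it: A:8>5 C:7>0)
P1→{A,C} P2→{Q,R,S}

Remaining: P1:{A,C} P2:{Q,R,S}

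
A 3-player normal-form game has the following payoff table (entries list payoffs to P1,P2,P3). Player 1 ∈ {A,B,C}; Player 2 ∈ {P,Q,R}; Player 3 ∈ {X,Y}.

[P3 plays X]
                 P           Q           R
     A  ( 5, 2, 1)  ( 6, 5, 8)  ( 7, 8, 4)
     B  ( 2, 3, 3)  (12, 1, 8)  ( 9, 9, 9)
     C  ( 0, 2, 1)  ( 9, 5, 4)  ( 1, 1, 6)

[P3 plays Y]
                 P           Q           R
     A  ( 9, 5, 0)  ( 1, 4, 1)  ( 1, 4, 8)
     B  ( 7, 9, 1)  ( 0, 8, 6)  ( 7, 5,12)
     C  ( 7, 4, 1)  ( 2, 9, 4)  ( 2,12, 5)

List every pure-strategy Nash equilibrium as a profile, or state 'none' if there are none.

(A,P,X): not NE [P2→R gives 8>2]
(A,P,Y): not NE [P3→X gives 1>0]
(A,Q,X): not NE [P1→B gives 12>6; P2→R gives 8>5]
(A,Q,Y): not NE [P1→C gives 2>1; P2→P gives 5>4; P3→X gives 8>1]
(A,R,X): not NE [P1→B gives 9>7; P3→Y gives 8>4]
(A,R,Y): not NE [P1→B gives 7>1; P2→P gives 5>4]
(B,P,X): not NE [P1→A gives 5>2; P2→R gives 9>3]
(B,P,Y): not NE [P1→A gives 9>7; P3→X gives 3>1]
(B,Q,X): not NE [P2→R gives 9>1]
(B,Q,Y): not NE [P1→C gives 2>0; P2→P gives 9>8; P3→X gives 8>6]
(B,R,X): not NE [P3→Y gives 12>9]
(B,R,Y): not NE [P2→P gives 9>5]
(C,P,X): not NE [P1→A gives 5>0; P2→Q gives 5>2]
(C,P,Y): not NE [P1→A gives 9>7; P2→R gives 12>4]
(C,Q,X): not NE [P1→B gives 12>9]
(C,Q,Y): not NE [P2→R gives 12>9]
(C,R,X): not NE [P1→B gives 9>1; P2→Q gives 5>1]
(C,R,Y): not NE [P1→B gives 7>2; P3→X gives 6>5]

No pure NE.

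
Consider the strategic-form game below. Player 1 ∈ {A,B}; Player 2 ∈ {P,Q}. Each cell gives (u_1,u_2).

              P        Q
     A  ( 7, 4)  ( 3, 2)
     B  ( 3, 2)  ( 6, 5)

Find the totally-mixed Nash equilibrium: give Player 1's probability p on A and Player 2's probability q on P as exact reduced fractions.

P1 indiff ⇒ q·7+(1-q)·3 = q·3+(1-q)·6 ⇒ q(4) = (1-q)(3) ⇒ q = 3/7
P2 indiff ⇒ p·4+(1-p)·2 = p·2+(1-p)·5 ⇒ p(2) = (1-p)(3) ⇒ p = 3/5

p=3/5, q=3/7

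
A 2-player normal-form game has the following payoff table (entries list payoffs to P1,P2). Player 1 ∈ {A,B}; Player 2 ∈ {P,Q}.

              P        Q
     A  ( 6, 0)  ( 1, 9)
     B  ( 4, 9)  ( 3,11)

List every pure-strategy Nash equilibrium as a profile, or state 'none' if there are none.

(A,P): not NE [P2→Q gives 9>0]
(A,Q): not NE [P1→B gives 3>1]
(B,P): not NE [P1→A gives 6>4; P2→Q gives 11>9]
(B,Q): NE

NE set: (B,Q)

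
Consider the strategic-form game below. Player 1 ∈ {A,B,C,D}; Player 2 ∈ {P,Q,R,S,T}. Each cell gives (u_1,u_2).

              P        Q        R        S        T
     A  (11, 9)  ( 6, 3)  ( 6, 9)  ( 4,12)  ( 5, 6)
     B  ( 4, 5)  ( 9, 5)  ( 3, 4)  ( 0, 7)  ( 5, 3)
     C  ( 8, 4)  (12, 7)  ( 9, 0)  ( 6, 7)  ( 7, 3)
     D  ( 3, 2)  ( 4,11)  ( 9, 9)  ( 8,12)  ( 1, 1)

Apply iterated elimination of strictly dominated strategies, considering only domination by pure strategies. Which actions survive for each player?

IESDS → P1:{C,D} P2:{Q,S}

P1 drop B (C beats it: P:8>4 Q:12>9 R:9>3 S:6>0 T:7>5)
P2 drop P (S beats it: A:12>9 C:7>4 D:12>2)
P1 drop A (C beats it: Q:12>6 R:9>6 S:6>4 T:7>5)
P2 drop R (Q beats it: C:7>0 D:11>9)
P2 drop T (Q beats it: C:7>3 D:11>1)
P1→{C,D} P2→{Q,S}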